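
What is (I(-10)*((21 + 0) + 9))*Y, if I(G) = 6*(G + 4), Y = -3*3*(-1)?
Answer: -9720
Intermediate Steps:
Y = 9 (Y = -9*(-1) = 9)
I(G) = 24 + 6*G (I(G) = 6*(4 + G) = 24 + 6*G)
(I(-10)*((21 + 0) + 9))*Y = ((24 + 6*(-10))*((21 + 0) + 9))*9 = ((24 - 60)*(21 + 9))*9 = -36*30*9 = -1080*9 = -9720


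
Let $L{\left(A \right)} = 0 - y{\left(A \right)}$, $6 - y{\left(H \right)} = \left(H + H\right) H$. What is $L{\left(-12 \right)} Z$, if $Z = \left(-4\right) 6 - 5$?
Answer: $-8178$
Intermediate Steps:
$y{\left(H \right)} = 6 - 2 H^{2}$ ($y{\left(H \right)} = 6 - \left(H + H\right) H = 6 - 2 H H = 6 - 2 H^{2}$)
$Z = -29$ ($Z = -24 - 5 = -29$)
$L{\left(A \right)} = -6 + 2 A^{2}$ ($L{\left(A \right)} = 0 - \left(6 - 2 A^{2}\right) = 0 + \left(-6 + 2 A^{2}\right) = -6 + 2 A^{2}$)
$L{\left(-12 \right)} Z = \left(-6 + 2 \left(-12\right)^{2}\right) \left(-29\right) = \left(-6 + 2 \cdot 144\right) \left(-29\right) = \left(-6 + 288\right) \left(-29\right) = 282 \left(-29\right) = -8178$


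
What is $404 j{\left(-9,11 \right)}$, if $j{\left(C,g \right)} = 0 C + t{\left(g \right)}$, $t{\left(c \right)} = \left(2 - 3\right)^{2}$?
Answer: $404$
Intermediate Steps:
$t{\left(c \right)} = 1$ ($t{\left(c \right)} = \left(-1\right)^{2} = 1$)
$j{\left(C,g \right)} = 1$ ($j{\left(C,g \right)} = 0 C + 1 = 0 + 1 = 1$)
$404 j{\left(-9,11 \right)} = 404 \cdot 1 = 404$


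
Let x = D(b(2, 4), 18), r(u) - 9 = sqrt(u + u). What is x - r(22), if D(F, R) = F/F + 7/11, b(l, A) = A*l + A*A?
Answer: -81/11 - 2*sqrt(11) ≈ -13.997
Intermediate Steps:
b(l, A) = A**2 + A*l (b(l, A) = A*l + A**2 = A**2 + A*l)
D(F, R) = 18/11 (D(F, R) = 1 + 7*(1/11) = 1 + 7/11 = 18/11)
r(u) = 9 + sqrt(2)*sqrt(u) (r(u) = 9 + sqrt(u + u) = 9 + sqrt(2*u) = 9 + sqrt(2)*sqrt(u))
x = 18/11 ≈ 1.6364
x - r(22) = 18/11 - (9 + sqrt(2)*sqrt(22)) = 18/11 - (9 + 2*sqrt(11)) = 18/11 + (-9 - 2*sqrt(11)) = -81/11 - 2*sqrt(11)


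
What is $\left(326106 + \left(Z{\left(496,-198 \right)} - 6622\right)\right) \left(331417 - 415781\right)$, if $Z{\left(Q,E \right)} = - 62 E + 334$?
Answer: $-28016778216$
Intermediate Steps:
$Z{\left(Q,E \right)} = 334 - 62 E$
$\left(326106 + \left(Z{\left(496,-198 \right)} - 6622\right)\right) \left(331417 - 415781\right) = \left(326106 + \left(\left(334 - -12276\right) - 6622\right)\right) \left(331417 - 415781\right) = \left(326106 + \left(\left(334 + 12276\right) - 6622\right)\right) \left(-84364\right) = \left(326106 + \left(12610 - 6622\right)\right) \left(-84364\right) = \left(326106 + 5988\right) \left(-84364\right) = 332094 \left(-84364\right) = -28016778216$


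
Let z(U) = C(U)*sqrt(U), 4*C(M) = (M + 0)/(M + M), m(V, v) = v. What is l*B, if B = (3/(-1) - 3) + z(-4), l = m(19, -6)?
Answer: 36 - 3*I/2 ≈ 36.0 - 1.5*I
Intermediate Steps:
C(M) = 1/8 (C(M) = ((M + 0)/(M + M))/4 = (M/((2*M)))/4 = (M*(1/(2*M)))/4 = (1/4)*(1/2) = 1/8)
z(U) = sqrt(U)/8
l = -6
B = -6 + I/4 (B = (3/(-1) - 3) + sqrt(-4)/8 = (3*(-1) - 3) + (2*I)/8 = (-3 - 3) + I/4 = -6 + I/4 ≈ -6.0 + 0.25*I)
l*B = -6*(-6 + I/4) = 36 - 3*I/2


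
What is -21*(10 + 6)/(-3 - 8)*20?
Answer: 6720/11 ≈ 610.91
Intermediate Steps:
-21*(10 + 6)/(-3 - 8)*20 = -336/(-11)*20 = -336*(-1)/11*20 = -21*(-16/11)*20 = (336/11)*20 = 6720/11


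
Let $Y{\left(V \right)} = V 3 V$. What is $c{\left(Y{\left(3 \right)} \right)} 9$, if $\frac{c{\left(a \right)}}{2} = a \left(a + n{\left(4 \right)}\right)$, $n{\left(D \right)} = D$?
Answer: $15066$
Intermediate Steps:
$Y{\left(V \right)} = 3 V^{2}$ ($Y{\left(V \right)} = 3 V V = 3 V^{2}$)
$c{\left(a \right)} = 2 a \left(4 + a\right)$ ($c{\left(a \right)} = 2 a \left(a + 4\right) = 2 a \left(4 + a\right)$)
$c{\left(Y{\left(3 \right)} \right)} 9 = 2 \cdot 3 \cdot 3^{2} \left(4 + 3 \cdot 3^{2}\right) 9 = 2 \cdot 3 \cdot 9 \left(4 + 3 \cdot 9\right) 9 = 2 \cdot 27 \left(4 + 27\right) 9 = 2 \cdot 27 \cdot 31 \cdot 9 = 1674 \cdot 9 = 15066$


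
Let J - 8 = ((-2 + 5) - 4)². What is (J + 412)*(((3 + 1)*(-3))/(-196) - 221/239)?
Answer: -4257152/11711 ≈ -363.52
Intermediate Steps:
J = 9 (J = 8 + ((-2 + 5) - 4)² = 8 + (3 - 4)² = 8 + (-1)² = 8 + 1 = 9)
(J + 412)*(((3 + 1)*(-3))/(-196) - 221/239) = (9 + 412)*(((3 + 1)*(-3))/(-196) - 221/239) = 421*((4*(-3))*(-1/196) - 221*1/239) = 421*(-12*(-1/196) - 221/239) = 421*(3/49 - 221/239) = 421*(-10112/11711) = -4257152/11711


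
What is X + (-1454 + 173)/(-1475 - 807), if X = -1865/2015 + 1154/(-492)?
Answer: -21893990/8079747 ≈ -2.7097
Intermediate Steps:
X = -324289/99138 (X = -1865*1/2015 + 1154*(-1/492) = -373/403 - 577/246 = -324289/99138 ≈ -3.2711)
X + (-1454 + 173)/(-1475 - 807) = -324289/99138 + (-1454 + 173)/(-1475 - 807) = -324289/99138 - 1281/(-2282) = -324289/99138 - 1281*(-1/2282) = -324289/99138 + 183/326 = -21893990/8079747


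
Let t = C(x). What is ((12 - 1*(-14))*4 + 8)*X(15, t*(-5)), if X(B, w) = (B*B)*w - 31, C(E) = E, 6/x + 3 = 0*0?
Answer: 248528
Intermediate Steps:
x = -2 (x = 6/(-3 + 0*0) = 6/(-3 + 0) = 6/(-3) = 6*(-⅓) = -2)
t = -2
X(B, w) = -31 + w*B² (X(B, w) = B²*w - 31 = w*B² - 31 = -31 + w*B²)
((12 - 1*(-14))*4 + 8)*X(15, t*(-5)) = ((12 - 1*(-14))*4 + 8)*(-31 - 2*(-5)*15²) = ((12 + 14)*4 + 8)*(-31 + 10*225) = (26*4 + 8)*(-31 + 2250) = (104 + 8)*2219 = 112*2219 = 248528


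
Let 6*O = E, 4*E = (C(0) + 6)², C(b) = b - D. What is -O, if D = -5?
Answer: -121/24 ≈ -5.0417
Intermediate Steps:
C(b) = 5 + b (C(b) = b - 1*(-5) = b + 5 = 5 + b)
E = 121/4 (E = ((5 + 0) + 6)²/4 = (5 + 6)²/4 = (¼)*11² = (¼)*121 = 121/4 ≈ 30.250)
O = 121/24 (O = (⅙)*(121/4) = 121/24 ≈ 5.0417)
-O = -1*121/24 = -121/24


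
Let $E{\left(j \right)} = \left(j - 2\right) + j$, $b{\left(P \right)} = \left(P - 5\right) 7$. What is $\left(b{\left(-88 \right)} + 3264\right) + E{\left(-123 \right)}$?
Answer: $2365$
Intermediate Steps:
$b{\left(P \right)} = -35 + 7 P$ ($b{\left(P \right)} = \left(-5 + P\right) 7 = -35 + 7 P$)
$E{\left(j \right)} = -2 + 2 j$ ($E{\left(j \right)} = \left(-2 + j\right) + j = -2 + 2 j$)
$\left(b{\left(-88 \right)} + 3264\right) + E{\left(-123 \right)} = \left(\left(-35 + 7 \left(-88\right)\right) + 3264\right) + \left(-2 + 2 \left(-123\right)\right) = \left(\left(-35 - 616\right) + 3264\right) - 248 = \left(-651 + 3264\right) - 248 = 2613 - 248 = 2365$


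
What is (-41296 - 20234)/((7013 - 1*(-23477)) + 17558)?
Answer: -1465/1144 ≈ -1.2806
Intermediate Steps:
(-41296 - 20234)/((7013 - 1*(-23477)) + 17558) = -61530/((7013 + 23477) + 17558) = -61530/(30490 + 17558) = -61530/48048 = -61530*1/48048 = -1465/1144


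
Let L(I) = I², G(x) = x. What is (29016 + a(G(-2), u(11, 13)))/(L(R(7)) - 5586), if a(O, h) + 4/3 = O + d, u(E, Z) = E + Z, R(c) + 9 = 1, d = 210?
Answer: -43834/8283 ≈ -5.2920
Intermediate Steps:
R(c) = -8 (R(c) = -9 + 1 = -8)
a(O, h) = 626/3 + O (a(O, h) = -4/3 + (O + 210) = -4/3 + (210 + O) = 626/3 + O)
(29016 + a(G(-2), u(11, 13)))/(L(R(7)) - 5586) = (29016 + (626/3 - 2))/((-8)² - 5586) = (29016 + 620/3)/(64 - 5586) = (87668/3)/(-5522) = (87668/3)*(-1/5522) = -43834/8283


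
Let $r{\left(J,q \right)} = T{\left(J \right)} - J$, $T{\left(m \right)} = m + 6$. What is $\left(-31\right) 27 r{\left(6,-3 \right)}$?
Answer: $-5022$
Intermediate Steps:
$T{\left(m \right)} = 6 + m$
$r{\left(J,q \right)} = 6$ ($r{\left(J,q \right)} = \left(6 + J\right) - J = 6$)
$\left(-31\right) 27 r{\left(6,-3 \right)} = \left(-31\right) 27 \cdot 6 = \left(-837\right) 6 = -5022$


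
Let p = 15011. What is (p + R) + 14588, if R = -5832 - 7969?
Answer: 15798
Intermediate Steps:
R = -13801
(p + R) + 14588 = (15011 - 13801) + 14588 = 1210 + 14588 = 15798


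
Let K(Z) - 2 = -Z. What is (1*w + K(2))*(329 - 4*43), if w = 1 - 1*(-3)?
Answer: 628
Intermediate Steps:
w = 4 (w = 1 + 3 = 4)
K(Z) = 2 - Z
(1*w + K(2))*(329 - 4*43) = (1*4 + (2 - 1*2))*(329 - 4*43) = (4 + (2 - 2))*(329 - 172) = (4 + 0)*157 = 4*157 = 628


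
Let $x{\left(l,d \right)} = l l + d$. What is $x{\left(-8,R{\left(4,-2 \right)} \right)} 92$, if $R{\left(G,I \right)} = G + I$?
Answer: $6072$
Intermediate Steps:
$x{\left(l,d \right)} = d + l^{2}$ ($x{\left(l,d \right)} = l^{2} + d = d + l^{2}$)
$x{\left(-8,R{\left(4,-2 \right)} \right)} 92 = \left(\left(4 - 2\right) + \left(-8\right)^{2}\right) 92 = \left(2 + 64\right) 92 = 66 \cdot 92 = 6072$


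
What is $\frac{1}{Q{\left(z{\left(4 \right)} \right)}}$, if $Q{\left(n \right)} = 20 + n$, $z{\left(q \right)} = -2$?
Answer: $\frac{1}{18} \approx 0.055556$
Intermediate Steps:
$\frac{1}{Q{\left(z{\left(4 \right)} \right)}} = \frac{1}{20 - 2} = \frac{1}{18}$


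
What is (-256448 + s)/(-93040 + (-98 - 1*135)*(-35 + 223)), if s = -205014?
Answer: 230731/68422 ≈ 3.3722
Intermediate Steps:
(-256448 + s)/(-93040 + (-98 - 1*135)*(-35 + 223)) = (-256448 - 205014)/(-93040 + (-98 - 1*135)*(-35 + 223)) = -461462/(-93040 + (-98 - 135)*188) = -461462/(-93040 - 233*188) = -461462/(-93040 - 43804) = -461462/(-136844) = -461462*(-1/136844) = 230731/68422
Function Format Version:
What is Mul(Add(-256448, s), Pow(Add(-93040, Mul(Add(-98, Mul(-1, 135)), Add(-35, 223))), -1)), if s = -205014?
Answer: Rational(230731, 68422) ≈ 3.3722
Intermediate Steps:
Mul(Add(-256448, s), Pow(Add(-93040, Mul(Add(-98, Mul(-1, 135)), Add(-35, 223))), -1)) = Mul(Add(-256448, -205014), Pow(Add(-93040, Mul(Add(-98, Mul(-1, 135)), Add(-35, 223))), -1)) = Mul(-461462, Pow(Add(-93040, Mul(Add(-98, -135), 188)), -1)) = Mul(-461462, Pow(Add(-93040, Mul(-233, 188)), -1)) = Mul(-461462, Pow(Add(-93040, -43804), -1)) = Mul(-461462, Pow(-136844, -1)) = Mul(-461462, Rational(-1, 136844)) = Rational(230731, 68422)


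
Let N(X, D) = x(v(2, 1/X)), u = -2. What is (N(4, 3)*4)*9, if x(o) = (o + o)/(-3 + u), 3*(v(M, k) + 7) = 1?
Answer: 96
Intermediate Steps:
v(M, k) = -20/3 (v(M, k) = -7 + (1/3)*1 = -7 + 1/3 = -20/3)
x(o) = -2*o/5 (x(o) = (o + o)/(-3 - 2) = (2*o)/(-5) = (2*o)*(-1/5) = -2*o/5)
N(X, D) = 8/3 (N(X, D) = -2/5*(-20/3) = 8/3)
(N(4, 3)*4)*9 = ((8/3)*4)*9 = (32/3)*9 = 96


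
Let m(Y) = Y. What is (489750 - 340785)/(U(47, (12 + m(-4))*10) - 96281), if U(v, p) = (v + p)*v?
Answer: -49655/30104 ≈ -1.6494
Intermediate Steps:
U(v, p) = v*(p + v) (U(v, p) = (p + v)*v = v*(p + v))
(489750 - 340785)/(U(47, (12 + m(-4))*10) - 96281) = (489750 - 340785)/(47*((12 - 4)*10 + 47) - 96281) = 148965/(47*(8*10 + 47) - 96281) = 148965/(47*(80 + 47) - 96281) = 148965/(47*127 - 96281) = 148965/(5969 - 96281) = 148965/(-90312) = 148965*(-1/90312) = -49655/30104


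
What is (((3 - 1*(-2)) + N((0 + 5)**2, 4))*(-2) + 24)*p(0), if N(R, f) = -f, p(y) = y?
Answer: 0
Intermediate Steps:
(((3 - 1*(-2)) + N((0 + 5)**2, 4))*(-2) + 24)*p(0) = (((3 - 1*(-2)) - 1*4)*(-2) + 24)*0 = (((3 + 2) - 4)*(-2) + 24)*0 = ((5 - 4)*(-2) + 24)*0 = (1*(-2) + 24)*0 = (-2 + 24)*0 = 22*0 = 0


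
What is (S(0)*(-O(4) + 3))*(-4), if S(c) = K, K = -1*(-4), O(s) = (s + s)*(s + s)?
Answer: 976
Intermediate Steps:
O(s) = 4*s² (O(s) = (2*s)*(2*s) = 4*s²)
K = 4
S(c) = 4
(S(0)*(-O(4) + 3))*(-4) = (4*(-4*4² + 3))*(-4) = (4*(-4*16 + 3))*(-4) = (4*(-1*64 + 3))*(-4) = (4*(-64 + 3))*(-4) = (4*(-61))*(-4) = -244*(-4) = 976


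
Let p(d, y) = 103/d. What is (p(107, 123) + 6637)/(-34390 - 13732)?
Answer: -355131/2574527 ≈ -0.13794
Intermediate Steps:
(p(107, 123) + 6637)/(-34390 - 13732) = (103/107 + 6637)/(-34390 - 13732) = (103*(1/107) + 6637)/(-48122) = (103/107 + 6637)*(-1/48122) = (710262/107)*(-1/48122) = -355131/2574527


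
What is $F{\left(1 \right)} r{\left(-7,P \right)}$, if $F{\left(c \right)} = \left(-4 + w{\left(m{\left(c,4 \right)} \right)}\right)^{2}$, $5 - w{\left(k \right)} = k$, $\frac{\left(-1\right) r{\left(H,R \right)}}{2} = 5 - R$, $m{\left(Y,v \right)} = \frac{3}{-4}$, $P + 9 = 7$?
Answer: $- \frac{343}{8} \approx -42.875$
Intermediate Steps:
$P = -2$ ($P = -9 + 7 = -2$)
$m{\left(Y,v \right)} = - \frac{3}{4}$ ($m{\left(Y,v \right)} = 3 \left(- \frac{1}{4}\right) = - \frac{3}{4}$)
$r{\left(H,R \right)} = -10 + 2 R$ ($r{\left(H,R \right)} = - 2 \left(5 - R\right) = -10 + 2 R$)
$w{\left(k \right)} = 5 - k$
$F{\left(c \right)} = \frac{49}{16}$ ($F{\left(c \right)} = \left(-4 + \left(5 - - \frac{3}{4}\right)\right)^{2} = \left(-4 + \left(5 + \frac{3}{4}\right)\right)^{2} = \left(-4 + \frac{23}{4}\right)^{2} = \left(\frac{7}{4}\right)^{2} = \frac{49}{16}$)
$F{\left(1 \right)} r{\left(-7,P \right)} = \frac{49 \left(-10 + 2 \left(-2\right)\right)}{16} = \frac{49 \left(-10 - 4\right)}{16} = \frac{49}{16} \left(-14\right) = - \frac{343}{8}$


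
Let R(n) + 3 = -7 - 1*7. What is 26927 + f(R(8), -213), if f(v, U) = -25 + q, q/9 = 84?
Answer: 27658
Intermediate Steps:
q = 756 (q = 9*84 = 756)
R(n) = -17 (R(n) = -3 + (-7 - 1*7) = -3 + (-7 - 7) = -3 - 14 = -17)
f(v, U) = 731 (f(v, U) = -25 + 756 = 731)
26927 + f(R(8), -213) = 26927 + 731 = 27658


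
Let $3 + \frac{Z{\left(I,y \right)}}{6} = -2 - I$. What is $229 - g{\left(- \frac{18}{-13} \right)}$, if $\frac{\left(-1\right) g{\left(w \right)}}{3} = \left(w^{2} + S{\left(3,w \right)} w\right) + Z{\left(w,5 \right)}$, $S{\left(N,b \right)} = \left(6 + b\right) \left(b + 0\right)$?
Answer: $\frac{356575}{2197} \approx 162.3$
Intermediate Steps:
$Z{\left(I,y \right)} = -30 - 6 I$ ($Z{\left(I,y \right)} = -18 + 6 \left(-2 - I\right) = -18 - \left(12 + 6 I\right) = -30 - 6 I$)
$S{\left(N,b \right)} = b \left(6 + b\right)$ ($S{\left(N,b \right)} = \left(6 + b\right) b = b \left(6 + b\right)$)
$g{\left(w \right)} = 90 - 3 w^{2} + 18 w - 3 w^{2} \left(6 + w\right)$ ($g{\left(w \right)} = - 3 \left(\left(w^{2} + w \left(6 + w\right) w\right) - \left(30 + 6 w\right)\right) = - 3 \left(\left(w^{2} + w^{2} \left(6 + w\right)\right) - \left(30 + 6 w\right)\right) = - 3 \left(-30 + w^{2} - 6 w + w^{2} \left(6 + w\right)\right) = 90 - 3 w^{2} + 18 w - 3 w^{2} \left(6 + w\right)$)
$229 - g{\left(- \frac{18}{-13} \right)} = 229 - \left(90 - 21 \left(- \frac{18}{-13}\right)^{2} - 3 \left(- \frac{18}{-13}\right)^{3} + 18 \left(- \frac{18}{-13}\right)\right) = 229 - \left(90 - 21 \left(\left(-18\right) \left(- \frac{1}{13}\right)\right)^{2} - 3 \left(\left(-18\right) \left(- \frac{1}{13}\right)\right)^{3} + 18 \left(\left(-18\right) \left(- \frac{1}{13}\right)\right)\right) = 229 - \left(90 - 21 \left(\frac{18}{13}\right)^{2} - 3 \left(\frac{18}{13}\right)^{3} + 18 \cdot \frac{18}{13}\right) = 229 - \left(90 - \frac{6804}{169} - \frac{17496}{2197} + \frac{324}{13}\right) = 229 - \frac{146538}{2197} = \frac{356575}{2197}$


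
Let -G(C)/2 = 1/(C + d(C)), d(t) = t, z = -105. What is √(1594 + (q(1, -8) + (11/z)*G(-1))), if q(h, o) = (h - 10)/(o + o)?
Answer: √281262345/420 ≈ 39.931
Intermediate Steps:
q(h, o) = (-10 + h)/(2*o) (q(h, o) = (-10 + h)/((2*o)) = (-10 + h)*(1/(2*o)) = (-10 + h)/(2*o))
G(C) = -1/C (G(C) = -2/(C + C) = -2*1/(2*C) = -1/C)
√(1594 + (q(1, -8) + (11/z)*G(-1))) = √(1594 + ((½)*(-10 + 1)/(-8) + (11/(-105))*(-1/(-1)))) = √(1594 + ((½)*(-⅛)*(-9) + (11*(-1/105))*(-1*(-1)))) = √(1594 + (9/16 - 11/105*1)) = √(1594 + (9/16 - 11/105)) = √(1594 + 769/1680) = √(2678689/1680) = √281262345/420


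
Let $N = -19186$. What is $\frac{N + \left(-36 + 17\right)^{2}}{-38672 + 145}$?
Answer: $\frac{18825}{38527} \approx 0.48862$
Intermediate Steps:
$\frac{N + \left(-36 + 17\right)^{2}}{-38672 + 145} = \frac{-19186 + \left(-36 + 17\right)^{2}}{-38672 + 145} = \frac{-19186 + \left(-19\right)^{2}}{-38527} = \left(-19186 + 361\right) \left(- \frac{1}{38527}\right) = \left(-18825\right) \left(- \frac{1}{38527}\right) = \frac{18825}{38527}$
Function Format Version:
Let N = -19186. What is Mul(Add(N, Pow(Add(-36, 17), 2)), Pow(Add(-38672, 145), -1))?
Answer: Rational(18825, 38527) ≈ 0.48862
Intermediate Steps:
Mul(Add(N, Pow(Add(-36, 17), 2)), Pow(Add(-38672, 145), -1)) = Mul(Add(-19186, Pow(Add(-36, 17), 2)), Pow(Add(-38672, 145), -1)) = Mul(Add(-19186, Pow(-19, 2)), Pow(-38527, -1)) = Mul(Add(-19186, 361), Rational(-1, 38527)) = Mul(-18825, Rational(-1, 38527)) = Rational(18825, 38527)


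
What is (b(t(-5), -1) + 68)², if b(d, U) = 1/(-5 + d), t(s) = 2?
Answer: 41209/9 ≈ 4578.8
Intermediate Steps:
(b(t(-5), -1) + 68)² = (1/(-5 + 2) + 68)² = (1/(-3) + 68)² = (-⅓ + 68)² = (203/3)² = 41209/9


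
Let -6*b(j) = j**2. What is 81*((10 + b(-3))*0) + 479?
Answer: 479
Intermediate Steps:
b(j) = -j**2/6
81*((10 + b(-3))*0) + 479 = 81*((10 - 1/6*(-3)**2)*0) + 479 = 81*((10 - 1/6*9)*0) + 479 = 81*((10 - 3/2)*0) + 479 = 81*((17/2)*0) + 479 = 81*0 + 479 = 0 + 479 = 479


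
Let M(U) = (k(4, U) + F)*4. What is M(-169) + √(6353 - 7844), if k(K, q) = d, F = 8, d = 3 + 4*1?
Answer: 60 + I*√1491 ≈ 60.0 + 38.613*I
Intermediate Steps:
d = 7 (d = 3 + 4 = 7)
k(K, q) = 7
M(U) = 60 (M(U) = (7 + 8)*4 = 15*4 = 60)
M(-169) + √(6353 - 7844) = 60 + √(6353 - 7844) = 60 + √(-1491) = 60 + I*√1491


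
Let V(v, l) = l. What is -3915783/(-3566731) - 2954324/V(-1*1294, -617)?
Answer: 10539695032955/2200673027 ≈ 4789.3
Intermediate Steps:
-3915783/(-3566731) - 2954324/V(-1*1294, -617) = -3915783/(-3566731) - 2954324/(-617) = -3915783*(-1/3566731) - 2954324*(-1/617) = 3915783/3566731 + 2954324/617 = 10539695032955/2200673027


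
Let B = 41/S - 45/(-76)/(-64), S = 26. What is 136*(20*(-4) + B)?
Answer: -84310361/7904 ≈ -10667.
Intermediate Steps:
B = 99127/63232 (B = 41/26 - 45/(-76)/(-64) = 41*(1/26) - 45*(-1/76)*(-1/64) = 41/26 + (45/76)*(-1/64) = 41/26 - 45/4864 = 99127/63232 ≈ 1.5677)
136*(20*(-4) + B) = 136*(20*(-4) + 99127/63232) = 136*(-80 + 99127/63232) = 136*(-4959433/63232) = -84310361/7904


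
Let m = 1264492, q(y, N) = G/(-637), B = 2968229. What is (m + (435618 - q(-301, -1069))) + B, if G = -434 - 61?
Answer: 2973731448/637 ≈ 4.6683e+6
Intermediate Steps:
G = -495
q(y, N) = 495/637 (q(y, N) = -495/(-637) = -495*(-1/637) = 495/637)
(m + (435618 - q(-301, -1069))) + B = (1264492 + (435618 - 1*495/637)) + 2968229 = (1264492 + (435618 - 495/637)) + 2968229 = (1264492 + 277488171/637) + 2968229 = 1082969575/637 + 2968229 = 2973731448/637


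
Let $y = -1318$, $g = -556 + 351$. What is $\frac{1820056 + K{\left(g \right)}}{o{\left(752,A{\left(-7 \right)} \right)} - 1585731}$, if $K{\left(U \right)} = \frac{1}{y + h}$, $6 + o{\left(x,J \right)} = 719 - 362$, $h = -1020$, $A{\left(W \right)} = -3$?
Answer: $- \frac{1418430309}{1235539480} \approx -1.148$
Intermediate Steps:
$g = -205$
$o{\left(x,J \right)} = 351$ ($o{\left(x,J \right)} = -6 + \left(719 - 362\right) = -6 + 357 = 351$)
$K{\left(U \right)} = - \frac{1}{2338}$ ($K{\left(U \right)} = \frac{1}{-1318 - 1020} = \frac{1}{-2338} = - \frac{1}{2338}$)
$\frac{1820056 + K{\left(g \right)}}{o{\left(752,A{\left(-7 \right)} \right)} - 1585731} = \frac{1820056 - \frac{1}{2338}}{351 - 1585731} = \frac{4255290927}{2338 \left(-1585380\right)} = \frac{4255290927}{2338} \left(- \frac{1}{1585380}\right) = - \frac{1418430309}{1235539480}$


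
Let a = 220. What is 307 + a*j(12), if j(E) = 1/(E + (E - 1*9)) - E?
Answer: -6955/3 ≈ -2318.3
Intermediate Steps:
j(E) = 1/(-9 + 2*E) - E (j(E) = 1/(E + (E - 9)) - E = 1/(E + (-9 + E)) - E = 1/(-9 + 2*E) - E)
307 + a*j(12) = 307 + 220*((1 - 2*12**2 + 9*12)/(-9 + 2*12)) = 307 + 220*((1 - 2*144 + 108)/(-9 + 24)) = 307 + 220*((1 - 288 + 108)/15) = 307 + 220*((1/15)*(-179)) = 307 + 220*(-179/15) = 307 - 7876/3 = -6955/3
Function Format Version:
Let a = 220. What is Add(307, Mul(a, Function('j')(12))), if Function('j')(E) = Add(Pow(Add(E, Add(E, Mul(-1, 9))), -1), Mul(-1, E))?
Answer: Rational(-6955, 3) ≈ -2318.3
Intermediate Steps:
Function('j')(E) = Add(Pow(Add(-9, Mul(2, E)), -1), Mul(-1, E)) (Function('j')(E) = Add(Pow(Add(E, Add(E, -9)), -1), Mul(-1, E)) = Add(Pow(Add(E, Add(-9, E)), -1), Mul(-1, E)) = Add(Pow(Add(-9, Mul(2, E)), -1), Mul(-1, E)))
Add(307, Mul(a, Function('j')(12))) = Add(307, Mul(220, Mul(Pow(Add(-9, Mul(2, 12)), -1), Add(1, Mul(-2, Pow(12, 2)), Mul(9, 12))))) = Add(307, Mul(220, Mul(Pow(Add(-9, 24), -1), Add(1, Mul(-2, 144), 108)))) = Add(307, Mul(220, Mul(Pow(15, -1), Add(1, -288, 108)))) = Add(307, Mul(220, Mul(Rational(1, 15), -179))) = Add(307, Mul(220, Rational(-179, 15))) = Add(307, Rational(-7876, 3)) = Rational(-6955, 3)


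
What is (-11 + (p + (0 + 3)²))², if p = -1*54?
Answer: 3136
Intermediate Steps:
p = -54
(-11 + (p + (0 + 3)²))² = (-11 + (-54 + (0 + 3)²))² = (-11 + (-54 + 3²))² = (-11 + (-54 + 9))² = (-11 - 45)² = (-56)² = 3136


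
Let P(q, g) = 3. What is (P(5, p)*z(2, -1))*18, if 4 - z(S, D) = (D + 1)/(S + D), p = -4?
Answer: 216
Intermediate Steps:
z(S, D) = 4 - (1 + D)/(D + S) (z(S, D) = 4 - (D + 1)/(S + D) = 4 - (1 + D)/(D + S))
(P(5, p)*z(2, -1))*18 = (3*((-1 + 3*(-1) + 4*2)/(-1 + 2)))*18 = (3*((-1 - 3 + 8)/1))*18 = (3*(1*4))*18 = (3*4)*18 = 12*18 = 216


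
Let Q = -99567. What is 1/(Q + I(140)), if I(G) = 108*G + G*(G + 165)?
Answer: -1/41747 ≈ -2.3954e-5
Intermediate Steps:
I(G) = 108*G + G*(165 + G)
1/(Q + I(140)) = 1/(-99567 + 140*(273 + 140)) = 1/(-99567 + 140*413) = 1/(-99567 + 57820) = 1/(-41747) = -1/41747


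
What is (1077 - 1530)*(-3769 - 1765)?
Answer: 2506902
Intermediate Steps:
(1077 - 1530)*(-3769 - 1765) = -453*(-5534) = 2506902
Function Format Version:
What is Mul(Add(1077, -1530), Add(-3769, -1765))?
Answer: 2506902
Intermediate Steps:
Mul(Add(1077, -1530), Add(-3769, -1765)) = Mul(-453, -5534) = 2506902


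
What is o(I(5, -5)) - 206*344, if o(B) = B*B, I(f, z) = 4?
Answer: -70848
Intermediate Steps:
o(B) = B²
o(I(5, -5)) - 206*344 = 4² - 206*344 = 16 - 70864 = -70848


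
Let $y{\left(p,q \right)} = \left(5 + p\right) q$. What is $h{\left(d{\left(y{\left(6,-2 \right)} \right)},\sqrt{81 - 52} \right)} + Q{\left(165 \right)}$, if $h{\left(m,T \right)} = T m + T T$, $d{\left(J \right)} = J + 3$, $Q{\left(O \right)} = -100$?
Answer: $-71 - 19 \sqrt{29} \approx -173.32$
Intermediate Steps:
$y{\left(p,q \right)} = q \left(5 + p\right)$
$d{\left(J \right)} = 3 + J$
$h{\left(m,T \right)} = T^{2} + T m$ ($h{\left(m,T \right)} = T m + T^{2} = T^{2} + T m$)
$h{\left(d{\left(y{\left(6,-2 \right)} \right)},\sqrt{81 - 52} \right)} + Q{\left(165 \right)} = \sqrt{81 - 52} \left(\sqrt{81 - 52} + \left(3 - 2 \left(5 + 6\right)\right)\right) - 100 = \sqrt{29} \left(\sqrt{29} + \left(3 - 22\right)\right) - 100 = \sqrt{29} \left(\sqrt{29} - 19\right) - 100 = \sqrt{29} \left(-19 + \sqrt{29}\right) - 100 = -100 + \sqrt{29} \left(-19 + \sqrt{29}\right)$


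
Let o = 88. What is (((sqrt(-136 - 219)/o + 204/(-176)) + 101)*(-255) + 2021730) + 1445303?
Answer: 151429237/44 - 255*I*sqrt(355)/88 ≈ 3.4416e+6 - 54.597*I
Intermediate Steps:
(((sqrt(-136 - 219)/o + 204/(-176)) + 101)*(-255) + 2021730) + 1445303 = (((sqrt(-136 - 219)/88 + 204/(-176)) + 101)*(-255) + 2021730) + 1445303 = (((sqrt(-355)*(1/88) + 204*(-1/176)) + 101)*(-255) + 2021730) + 1445303 = ((((I*sqrt(355))*(1/88) - 51/44) + 101)*(-255) + 2021730) + 1445303 = (((I*sqrt(355)/88 - 51/44) + 101)*(-255) + 2021730) + 1445303 = (((-51/44 + I*sqrt(355)/88) + 101)*(-255) + 2021730) + 1445303 = ((4393/44 + I*sqrt(355)/88)*(-255) + 2021730) + 1445303 = ((-1120215/44 - 255*I*sqrt(355)/88) + 2021730) + 1445303 = (87835905/44 - 255*I*sqrt(355)/88) + 1445303 = 151429237/44 - 255*I*sqrt(355)/88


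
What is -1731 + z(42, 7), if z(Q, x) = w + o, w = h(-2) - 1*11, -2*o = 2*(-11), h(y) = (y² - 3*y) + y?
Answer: -1723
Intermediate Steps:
h(y) = y² - 2*y
o = 11 (o = -(-11) = -½*(-22) = 11)
w = -3 (w = -2*(-2 - 2) - 1*11 = -2*(-4) - 11 = 8 - 11 = -3)
z(Q, x) = 8 (z(Q, x) = -3 + 11 = 8)
-1731 + z(42, 7) = -1731 + 8 = -1723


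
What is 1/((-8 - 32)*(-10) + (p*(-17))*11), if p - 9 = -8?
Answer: 1/213 ≈ 0.0046948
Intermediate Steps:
p = 1 (p = 9 - 8 = 1)
1/((-8 - 32)*(-10) + (p*(-17))*11) = 1/((-8 - 32)*(-10) + (1*(-17))*11) = 1/(-40*(-10) - 17*11) = 1/(400 - 187) = 1/213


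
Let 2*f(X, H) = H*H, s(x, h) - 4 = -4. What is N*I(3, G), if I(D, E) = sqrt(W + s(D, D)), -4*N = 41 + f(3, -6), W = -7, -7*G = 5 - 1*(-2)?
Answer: -59*I*sqrt(7)/4 ≈ -39.025*I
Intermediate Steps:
G = -1 (G = -(5 - 1*(-2))/7 = -(5 + 2)/7 = -1/7*7 = -1)
s(x, h) = 0 (s(x, h) = 4 - 4 = 0)
f(X, H) = H**2/2 (f(X, H) = (H*H)/2 = H**2/2)
N = -59/4 (N = -(41 + (1/2)*(-6)**2)/4 = -(41 + (1/2)*36)/4 = -(41 + 18)/4 = -1/4*59 = -59/4 ≈ -14.750)
I(D, E) = I*sqrt(7) (I(D, E) = sqrt(-7 + 0) = sqrt(-7) = I*sqrt(7))
N*I(3, G) = -59*I*sqrt(7)/4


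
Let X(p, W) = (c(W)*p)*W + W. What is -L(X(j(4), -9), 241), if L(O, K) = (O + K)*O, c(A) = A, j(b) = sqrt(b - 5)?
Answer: 8649 - 18063*I ≈ 8649.0 - 18063.0*I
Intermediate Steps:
j(b) = sqrt(-5 + b)
X(p, W) = W + p*W**2 (X(p, W) = (W*p)*W + W = p*W**2 + W = W + p*W**2)
L(O, K) = O*(K + O) (L(O, K) = (K + O)*O = O*(K + O))
-L(X(j(4), -9), 241) = -(-9*(1 - 9*sqrt(-5 + 4)))*(241 - 9*(1 - 9*sqrt(-5 + 4))) = -(-9*(1 - 9*I))*(241 - 9*(1 - 9*I)) = -(-9 + 81*I)*(241 + (-9 + 81*I)) = -(-9 + 81*I)*(232 + 81*I)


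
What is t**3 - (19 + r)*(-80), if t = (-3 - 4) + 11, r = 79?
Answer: 7904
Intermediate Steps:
t = 4 (t = -7 + 11 = 4)
t**3 - (19 + r)*(-80) = 4**3 - (19 + 79)*(-80) = 64 - 98*(-80) = 64 - 1*(-7840) = 64 + 7840 = 7904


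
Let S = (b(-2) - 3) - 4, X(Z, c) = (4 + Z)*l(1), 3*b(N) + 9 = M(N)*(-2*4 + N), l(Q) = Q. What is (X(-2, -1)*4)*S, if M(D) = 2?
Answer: -400/3 ≈ -133.33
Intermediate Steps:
b(N) = -25/3 + 2*N/3 (b(N) = -3 + (2*(-2*4 + N))/3 = -3 + (2*(-8 + N))/3 = -3 + (-16 + 2*N)/3 = -3 + (-16/3 + 2*N/3) = -25/3 + 2*N/3)
X(Z, c) = 4 + Z (X(Z, c) = (4 + Z)*1 = 4 + Z)
S = -50/3 (S = ((-25/3 + (⅔)*(-2)) - 3) - 4 = ((-25/3 - 4/3) - 3) - 4 = (-29/3 - 3) - 4 = -38/3 - 4 = -50/3 ≈ -16.667)
(X(-2, -1)*4)*S = ((4 - 2)*4)*(-50/3) = (2*4)*(-50/3) = 8*(-50/3) = -400/3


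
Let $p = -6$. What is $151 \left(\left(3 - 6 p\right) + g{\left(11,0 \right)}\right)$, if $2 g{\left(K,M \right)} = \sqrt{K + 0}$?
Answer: $5889 + \frac{151 \sqrt{11}}{2} \approx 6139.4$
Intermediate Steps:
$g{\left(K,M \right)} = \frac{\sqrt{K}}{2}$ ($g{\left(K,M \right)} = \frac{\sqrt{K + 0}}{2} = \frac{\sqrt{K}}{2}$)
$151 \left(\left(3 - 6 p\right) + g{\left(11,0 \right)}\right) = 151 \left(\left(3 - -36\right) + \frac{\sqrt{11}}{2}\right) = 151 \left(\left(3 + 36\right) + \frac{\sqrt{11}}{2}\right) = 151 \left(39 + \frac{\sqrt{11}}{2}\right) = 5889 + \frac{151 \sqrt{11}}{2}$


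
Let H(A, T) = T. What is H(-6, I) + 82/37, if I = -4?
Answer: -66/37 ≈ -1.7838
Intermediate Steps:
H(-6, I) + 82/37 = -4 + 82/37 = -66/37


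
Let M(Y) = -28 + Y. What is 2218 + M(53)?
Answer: 2243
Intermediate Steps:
2218 + M(53) = 2218 + (-28 + 53) = 2218 + 25 = 2243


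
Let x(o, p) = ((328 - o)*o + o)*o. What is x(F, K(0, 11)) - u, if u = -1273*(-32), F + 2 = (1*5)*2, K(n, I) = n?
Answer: -20192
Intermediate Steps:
F = 8 (F = -2 + (1*5)*2 = -2 + 5*2 = -2 + 10 = 8)
u = 40736
x(o, p) = o*(o + o*(328 - o)) (x(o, p) = (o*(328 - o) + o)*o = (o + o*(328 - o))*o = o*(o + o*(328 - o)))
x(F, K(0, 11)) - u = 8²*(329 - 1*8) - 1*40736 = 64*(329 - 8) - 40736 = 64*321 - 40736 = 20544 - 40736 = -20192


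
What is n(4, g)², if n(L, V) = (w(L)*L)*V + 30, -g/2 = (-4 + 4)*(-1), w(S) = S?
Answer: 900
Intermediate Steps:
g = 0 (g = -2*(-4 + 4)*(-1) = -0*(-1) = -2*0 = 0)
n(L, V) = 30 + V*L² (n(L, V) = (L*L)*V + 30 = L²*V + 30 = V*L² + 30 = 30 + V*L²)
n(4, g)² = (30 + 0*4²)² = (30 + 0*16)² = (30 + 0)² = 30² = 900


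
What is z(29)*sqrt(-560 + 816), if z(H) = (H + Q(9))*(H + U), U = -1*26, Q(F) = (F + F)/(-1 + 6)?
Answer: 7824/5 ≈ 1564.8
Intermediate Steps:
Q(F) = 2*F/5 (Q(F) = (2*F)/5 = (2*F)*(1/5) = 2*F/5)
U = -26
z(H) = (-26 + H)*(18/5 + H) (z(H) = (H + (2/5)*9)*(H - 26) = (H + 18/5)*(-26 + H) = (18/5 + H)*(-26 + H) = (-26 + H)*(18/5 + H))
z(29)*sqrt(-560 + 816) = (-468/5 + 29**2 - 112/5*29)*sqrt(-560 + 816) = (-468/5 + 841 - 3248/5)*sqrt(256) = (489/5)*16 = 7824/5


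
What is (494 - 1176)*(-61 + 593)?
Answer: -362824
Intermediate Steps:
(494 - 1176)*(-61 + 593) = -682*532 = -362824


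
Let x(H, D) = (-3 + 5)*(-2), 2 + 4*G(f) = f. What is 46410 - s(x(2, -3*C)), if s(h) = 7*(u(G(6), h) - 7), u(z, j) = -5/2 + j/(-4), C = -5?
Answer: 92939/2 ≈ 46470.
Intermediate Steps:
G(f) = -1/2 + f/4
x(H, D) = -4 (x(H, D) = 2*(-2) = -4)
u(z, j) = -5/2 - j/4 (u(z, j) = -5*1/2 + j*(-1/4) = -5/2 - j/4)
s(h) = -133/2 - 7*h/4 (s(h) = 7*((-5/2 - h/4) - 7) = 7*(-19/2 - h/4) = -133/2 - 7*h/4)
46410 - s(x(2, -3*C)) = 46410 - (-133/2 - 7/4*(-4)) = 46410 - (-133/2 + 7) = 46410 - 1*(-119/2) = 46410 + 119/2 = 92939/2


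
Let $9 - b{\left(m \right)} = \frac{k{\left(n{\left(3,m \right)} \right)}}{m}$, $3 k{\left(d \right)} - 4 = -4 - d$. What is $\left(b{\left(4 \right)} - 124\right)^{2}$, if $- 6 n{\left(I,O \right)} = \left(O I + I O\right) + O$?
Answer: $\frac{4313929}{324} \approx 13315.0$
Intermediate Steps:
$n{\left(I,O \right)} = - \frac{O}{6} - \frac{I O}{3}$ ($n{\left(I,O \right)} = - \frac{\left(O I + I O\right) + O}{6} = - \frac{\left(I O + I O\right) + O}{6} = - \frac{2 I O + O}{6} = - \frac{O + 2 I O}{6} = - \frac{O}{6} - \frac{I O}{3}$)
$k{\left(d \right)} = - \frac{d}{3}$ ($k{\left(d \right)} = \frac{4}{3} + \frac{-4 - d}{3} = \frac{4}{3} - \left(\frac{4}{3} + \frac{d}{3}\right) = - \frac{d}{3}$)
$b{\left(m \right)} = \frac{155}{18}$ ($b{\left(m \right)} = 9 - \frac{\left(- \frac{1}{3}\right) \left(- \frac{m \left(1 + 2 \cdot 3\right)}{6}\right)}{m} = 9 - \frac{\left(- \frac{1}{3}\right) \left(- \frac{m \left(1 + 6\right)}{6}\right)}{m} = 9 - \frac{\left(- \frac{1}{3}\right) \left(\left(- \frac{1}{6}\right) m 7\right)}{m} = 9 - \frac{\left(- \frac{1}{3}\right) \left(- \frac{7 m}{6}\right)}{m} = 9 - \frac{\frac{7}{18} m}{m} = 9 - \frac{7}{18} = \frac{155}{18}$)
$\left(b{\left(4 \right)} - 124\right)^{2} = \left(\frac{155}{18} - 124\right)^{2} = \left(- \frac{2077}{18}\right)^{2} = \frac{4313929}{324}$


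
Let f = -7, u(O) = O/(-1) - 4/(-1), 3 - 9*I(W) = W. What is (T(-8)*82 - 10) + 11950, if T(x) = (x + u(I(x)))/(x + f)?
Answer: 1615754/135 ≈ 11969.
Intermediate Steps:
I(W) = ⅓ - W/9
u(O) = 4 - O (u(O) = O*(-1) - 4*(-1) = -O + 4 = 4 - O)
T(x) = (11/3 + 10*x/9)/(-7 + x) (T(x) = (x + (4 - (⅓ - x/9)))/(x - 7) = (x + (4 + (-⅓ + x/9)))/(-7 + x) = (x + (11/3 + x/9))/(-7 + x) = (11/3 + 10*x/9)/(-7 + x))
(T(-8)*82 - 10) + 11950 = (((33 + 10*(-8))/(9*(-7 - 8)))*82 - 10) + 11950 = (((⅑)*(33 - 80)/(-15))*82 - 10) + 11950 = (((⅑)*(-1/15)*(-47))*82 - 10) + 11950 = ((47/135)*82 - 10) + 11950 = (3854/135 - 10) + 11950 = 2504/135 + 11950 = 1615754/135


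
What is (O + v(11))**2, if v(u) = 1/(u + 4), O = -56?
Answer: 703921/225 ≈ 3128.5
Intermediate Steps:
v(u) = 1/(4 + u)
(O + v(11))**2 = (-56 + 1/(4 + 11))**2 = (-56 + 1/15)**2 = (-839/15)**2 = 703921/225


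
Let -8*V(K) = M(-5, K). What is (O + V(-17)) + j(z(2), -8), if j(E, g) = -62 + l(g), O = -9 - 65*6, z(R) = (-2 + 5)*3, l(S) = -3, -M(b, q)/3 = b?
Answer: -3727/8 ≈ -465.88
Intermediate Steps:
M(b, q) = -3*b
V(K) = -15/8 (V(K) = -(-3)*(-5)/8 = -⅛*15 = -15/8)
z(R) = 9 (z(R) = 3*3 = 9)
O = -399 (O = -9 - 390 = -399)
j(E, g) = -65 (j(E, g) = -62 - 3 = -65)
(O + V(-17)) + j(z(2), -8) = (-399 - 15/8) - 65 = -3207/8 - 65 = -3727/8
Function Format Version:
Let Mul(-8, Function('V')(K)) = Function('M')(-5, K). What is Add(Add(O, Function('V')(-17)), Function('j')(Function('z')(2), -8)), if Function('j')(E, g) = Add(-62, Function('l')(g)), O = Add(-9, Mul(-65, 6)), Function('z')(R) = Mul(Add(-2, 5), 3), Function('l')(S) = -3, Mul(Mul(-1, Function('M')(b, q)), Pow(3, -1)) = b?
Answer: Rational(-3727, 8) ≈ -465.88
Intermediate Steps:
Function('M')(b, q) = Mul(-3, b)
Function('V')(K) = Rational(-15, 8) (Function('V')(K) = Mul(Rational(-1, 8), Mul(-3, -5)) = Mul(Rational(-1, 8), 15) = Rational(-15, 8))
Function('z')(R) = 9 (Function('z')(R) = Mul(3, 3) = 9)
O = -399 (O = Add(-9, -390) = -399)
Function('j')(E, g) = -65 (Function('j')(E, g) = Add(-62, -3) = -65)
Add(Add(O, Function('V')(-17)), Function('j')(Function('z')(2), -8)) = Add(Add(-399, Rational(-15, 8)), -65) = Add(Rational(-3207, 8), -65) = Rational(-3727, 8)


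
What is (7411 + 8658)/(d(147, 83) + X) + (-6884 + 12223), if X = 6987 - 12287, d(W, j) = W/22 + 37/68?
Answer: 21125054693/3958995 ≈ 5336.0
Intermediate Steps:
d(W, j) = 37/68 + W/22 (d(W, j) = W*(1/22) + 37*(1/68) = W/22 + 37/68 = 37/68 + W/22)
X = -5300
(7411 + 8658)/(d(147, 83) + X) + (-6884 + 12223) = (7411 + 8658)/((37/68 + (1/22)*147) - 5300) + (-6884 + 12223) = 16069/((37/68 + 147/22) - 5300) + 5339 = 16069/(5405/748 - 5300) + 5339 = 16069/(-3958995/748) + 5339 = 16069*(-748/3958995) + 5339 = -12019612/3958995 + 5339 = 21125054693/3958995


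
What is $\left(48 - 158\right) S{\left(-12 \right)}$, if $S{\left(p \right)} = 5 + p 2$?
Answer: $2090$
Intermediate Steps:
$S{\left(p \right)} = 5 + 2 p$
$\left(48 - 158\right) S{\left(-12 \right)} = \left(48 - 158\right) \left(5 + 2 \left(-12\right)\right) = - 110 \left(5 - 24\right) = \left(-110\right) \left(-19\right) = 2090$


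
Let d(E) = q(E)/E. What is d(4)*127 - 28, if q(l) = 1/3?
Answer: -209/12 ≈ -17.417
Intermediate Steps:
q(l) = ⅓
d(E) = 1/(3*E)
d(4)*127 - 28 = ((⅓)/4)*127 - 28 = ((⅓)*(¼))*127 - 28 = (1/12)*127 - 28 = 127/12 - 28 = -209/12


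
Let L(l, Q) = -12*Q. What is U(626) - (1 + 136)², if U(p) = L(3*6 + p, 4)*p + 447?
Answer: -48370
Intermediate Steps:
U(p) = 447 - 48*p (U(p) = (-12*4)*p + 447 = -48*p + 447 = 447 - 48*p)
U(626) - (1 + 136)² = (447 - 48*626) - (1 + 136)² = (447 - 30048) - 1*137² = -29601 - 1*18769 = -29601 - 18769 = -48370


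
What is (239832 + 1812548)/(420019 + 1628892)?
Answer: 2052380/2048911 ≈ 1.0017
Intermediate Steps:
(239832 + 1812548)/(420019 + 1628892) = 2052380/2048911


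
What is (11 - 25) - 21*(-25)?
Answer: 511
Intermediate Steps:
(11 - 25) - 21*(-25) = -14 + 525 = 511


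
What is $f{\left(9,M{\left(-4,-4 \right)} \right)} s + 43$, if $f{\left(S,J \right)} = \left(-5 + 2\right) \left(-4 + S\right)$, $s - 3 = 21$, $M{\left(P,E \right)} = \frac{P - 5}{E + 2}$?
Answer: $-317$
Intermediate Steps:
$M{\left(P,E \right)} = \frac{-5 + P}{2 + E}$
$s = 24$ ($s = 3 + 21 = 24$)
$f{\left(S,J \right)} = 12 - 3 S$ ($f{\left(S,J \right)} = - 3 \left(-4 + S\right) = 12 - 3 S$)
$f{\left(9,M{\left(-4,-4 \right)} \right)} s + 43 = \left(12 - 27\right) 24 + 43 = \left(-15\right) 24 + 43 = -360 + 43 = -317$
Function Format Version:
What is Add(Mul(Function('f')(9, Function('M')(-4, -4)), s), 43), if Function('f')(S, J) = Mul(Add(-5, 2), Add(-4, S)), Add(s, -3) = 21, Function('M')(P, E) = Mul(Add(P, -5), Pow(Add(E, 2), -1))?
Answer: -317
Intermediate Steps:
Function('M')(P, E) = Mul(Pow(Add(2, E), -1), Add(-5, P)) (Function('M')(P, E) = Mul(Add(-5, P), Pow(Add(2, E), -1)) = Mul(Pow(Add(2, E), -1), Add(-5, P)))
s = 24 (s = Add(3, 21) = 24)
Function('f')(S, J) = Add(12, Mul(-3, S)) (Function('f')(S, J) = Mul(-3, Add(-4, S)) = Add(12, Mul(-3, S)))
Add(Mul(Function('f')(9, Function('M')(-4, -4)), s), 43) = Add(Mul(Add(12, Mul(-3, 9)), 24), 43) = Add(Mul(Add(12, -27), 24), 43) = Add(Mul(-15, 24), 43) = Add(-360, 43) = -317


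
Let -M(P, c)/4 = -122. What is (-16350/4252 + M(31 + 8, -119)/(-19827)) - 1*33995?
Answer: -1433127230203/42152202 ≈ -33999.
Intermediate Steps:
M(P, c) = 488 (M(P, c) = -4*(-122) = 488)
(-16350/4252 + M(31 + 8, -119)/(-19827)) - 1*33995 = (-16350/4252 + 488/(-19827)) - 1*33995 = (-16350*1/4252 + 488*(-1/19827)) - 33995 = (-8175/2126 - 488/19827) - 33995 = -163123213/42152202 - 33995 = -1433127230203/42152202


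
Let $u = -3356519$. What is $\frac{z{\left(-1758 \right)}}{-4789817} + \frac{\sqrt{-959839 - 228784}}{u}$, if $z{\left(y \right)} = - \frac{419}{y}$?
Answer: $- \frac{419}{8420498286} - \frac{i \sqrt{1188623}}{3356519} \approx -4.976 \cdot 10^{-8} - 0.00032481 i$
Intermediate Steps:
$\frac{z{\left(-1758 \right)}}{-4789817} + \frac{\sqrt{-959839 - 228784}}{u} = \frac{\left(-419\right) \frac{1}{-1758}}{-4789817} + \frac{\sqrt{-959839 - 228784}}{-3356519} = \left(-419\right) \left(- \frac{1}{1758}\right) \left(- \frac{1}{4789817}\right) + \sqrt{-1188623} \left(- \frac{1}{3356519}\right) = \frac{419}{1758} \left(- \frac{1}{4789817}\right) + i \sqrt{1188623} \left(- \frac{1}{3356519}\right) = - \frac{419}{8420498286} - \frac{i \sqrt{1188623}}{3356519}$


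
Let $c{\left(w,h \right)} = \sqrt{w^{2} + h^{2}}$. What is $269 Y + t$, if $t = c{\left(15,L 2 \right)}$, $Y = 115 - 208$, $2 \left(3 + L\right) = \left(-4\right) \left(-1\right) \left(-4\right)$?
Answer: $-25017 + \sqrt{709} \approx -24990.0$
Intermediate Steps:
$L = -11$ ($L = -3 + \frac{\left(-4\right) \left(-1\right) \left(-4\right)}{2} = -3 + \frac{4 \left(-4\right)}{2} = -3 + \frac{1}{2} \left(-16\right) = -3 - 8 = -11$)
$Y = -93$ ($Y = 115 - 208 = -93$)
$c{\left(w,h \right)} = \sqrt{h^{2} + w^{2}}$
$t = \sqrt{709}$ ($t = \sqrt{\left(\left(-11\right) 2\right)^{2} + 15^{2}} = \sqrt{\left(-22\right)^{2} + 225} = \sqrt{484 + 225} = \sqrt{709} \approx 26.627$)
$269 Y + t = 269 \left(-93\right) + \sqrt{709} = -25017 + \sqrt{709}$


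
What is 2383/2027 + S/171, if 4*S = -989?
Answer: -374731/1386468 ≈ -0.27028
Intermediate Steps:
S = -989/4 (S = (¼)*(-989) = -989/4 ≈ -247.25)
2383/2027 + S/171 = 2383/2027 - 989/4/171 = 2383*(1/2027) - 989/4*1/171 = 2383/2027 - 989/684 = -374731/1386468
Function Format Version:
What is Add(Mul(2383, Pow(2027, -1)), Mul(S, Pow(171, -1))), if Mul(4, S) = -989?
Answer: Rational(-374731, 1386468) ≈ -0.27028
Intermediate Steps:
S = Rational(-989, 4) (S = Mul(Rational(1, 4), -989) = Rational(-989, 4) ≈ -247.25)
Add(Mul(2383, Pow(2027, -1)), Mul(S, Pow(171, -1))) = Add(Mul(2383, Pow(2027, -1)), Mul(Rational(-989, 4), Pow(171, -1))) = Add(Mul(2383, Rational(1, 2027)), Mul(Rational(-989, 4), Rational(1, 171))) = Add(Rational(2383, 2027), Rational(-989, 684)) = Rational(-374731, 1386468)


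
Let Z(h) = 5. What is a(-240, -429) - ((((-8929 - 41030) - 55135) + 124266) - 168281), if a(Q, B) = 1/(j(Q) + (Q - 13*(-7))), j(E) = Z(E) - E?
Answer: 14314465/96 ≈ 1.4911e+5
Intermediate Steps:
j(E) = 5 - E
a(Q, B) = 1/96 (a(Q, B) = 1/((5 - Q) + (Q - 13*(-7))) = 1/((5 - Q) + (Q + 91)) = 1/((5 - Q) + (91 + Q)) = 1/96)
a(-240, -429) - ((((-8929 - 41030) - 55135) + 124266) - 168281) = 1/96 - ((((-8929 - 41030) - 55135) + 124266) - 168281) = 1/96 - (((-49959 - 55135) + 124266) - 168281) = 1/96 - ((-105094 + 124266) - 168281) = 1/96 - (19172 - 168281) = 1/96 - 1*(-149109) = 1/96 + 149109 = 14314465/96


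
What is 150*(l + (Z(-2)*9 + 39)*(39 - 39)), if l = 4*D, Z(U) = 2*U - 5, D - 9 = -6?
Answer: 1800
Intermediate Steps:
D = 3 (D = 9 - 6 = 3)
Z(U) = -5 + 2*U
l = 12 (l = 4*3 = 12)
150*(l + (Z(-2)*9 + 39)*(39 - 39)) = 150*(12 + ((-5 + 2*(-2))*9 + 39)*(39 - 39)) = 150*(12 + ((-5 - 4)*9 + 39)*0) = 150*(12 + (-9*9 + 39)*0) = 150*(12 + (-81 + 39)*0) = 150*(12 - 42*0) = 150*(12 + 0) = 150*12 = 1800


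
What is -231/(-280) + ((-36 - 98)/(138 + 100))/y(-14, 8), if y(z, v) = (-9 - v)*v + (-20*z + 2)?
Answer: 285331/347480 ≈ 0.82114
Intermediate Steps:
y(z, v) = 2 - 20*z + v*(-9 - v) (y(z, v) = v*(-9 - v) + (2 - 20*z) = 2 - 20*z + v*(-9 - v))
-231/(-280) + ((-36 - 98)/(138 + 100))/y(-14, 8) = -231/(-280) + ((-36 - 98)/(138 + 100))/(2 - 1*8**2 - 20*(-14) - 9*8) = -231*(-1/280) + (-134/238)/(2 - 1*64 + 280 - 72) = 33/40 + (-134*1/238)/(2 - 64 + 280 - 72) = 33/40 - 67/119/146 = 33/40 - 67/119*1/146 = 33/40 - 67/17374 = 285331/347480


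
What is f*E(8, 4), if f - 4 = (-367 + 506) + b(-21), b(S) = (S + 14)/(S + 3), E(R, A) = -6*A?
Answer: -10324/3 ≈ -3441.3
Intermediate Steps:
b(S) = (14 + S)/(3 + S)
f = 2581/18 (f = 4 + ((-367 + 506) + (14 - 21)/(3 - 21)) = 4 + (139 - 7/(-18)) = 4 + (139 - 1/18*(-7)) = 4 + (139 + 7/18) = 4 + 2509/18 = 2581/18 ≈ 143.39)
f*E(8, 4) = 2581*(-6*4)/18 = (2581/18)*(-24) = -10324/3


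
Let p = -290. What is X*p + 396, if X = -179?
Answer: 52306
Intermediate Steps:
X*p + 396 = -179*(-290) + 396 = 51910 + 396 = 52306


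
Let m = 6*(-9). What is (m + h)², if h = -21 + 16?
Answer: 3481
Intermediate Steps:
h = -5
m = -54
(m + h)² = (-54 - 5)² = (-59)² = 3481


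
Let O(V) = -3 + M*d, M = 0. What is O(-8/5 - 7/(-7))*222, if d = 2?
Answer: -666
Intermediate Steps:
O(V) = -3 (O(V) = -3 + 0*2 = -3 + 0 = -3)
O(-8/5 - 7/(-7))*222 = -3*222 = -666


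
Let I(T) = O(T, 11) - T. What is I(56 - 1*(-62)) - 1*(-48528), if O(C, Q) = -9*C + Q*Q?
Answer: 47469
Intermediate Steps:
O(C, Q) = Q**2 - 9*C (O(C, Q) = -9*C + Q**2 = Q**2 - 9*C)
I(T) = 121 - 10*T (I(T) = (11**2 - 9*T) - T = (121 - 9*T) - T = 121 - 10*T)
I(56 - 1*(-62)) - 1*(-48528) = (121 - 10*(56 - 1*(-62))) - 1*(-48528) = (121 - 10*(56 + 62)) + 48528 = (121 - 10*118) + 48528 = (121 - 1180) + 48528 = -1059 + 48528 = 47469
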